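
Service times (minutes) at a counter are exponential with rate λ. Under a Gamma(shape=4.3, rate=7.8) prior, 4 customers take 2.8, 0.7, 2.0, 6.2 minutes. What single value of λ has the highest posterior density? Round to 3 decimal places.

Σ times = 11.7. Posterior: Gamma(shape = 4.3+4 = 8.3, rate = 7.8+11.7 = 19.5).
Mode = (α−1)/β = 7.3/19.5 = 0.374.
Mean = α/β = 8.3/19.5 = 0.426.
This is the posterior mode — the MAP estimate.

0.374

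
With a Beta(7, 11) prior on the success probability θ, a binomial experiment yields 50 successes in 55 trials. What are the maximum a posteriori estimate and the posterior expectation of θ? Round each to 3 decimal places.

θ_MAP = 0.789, E[θ|data] = 0.781

Posterior: Beta(7+50, 11+5) = Beta(57, 16).
Mode = (57−1)/(57+16−2) = 56/71 = 0.789.
Mean = 57/(57+16) = 57/73 = 0.781.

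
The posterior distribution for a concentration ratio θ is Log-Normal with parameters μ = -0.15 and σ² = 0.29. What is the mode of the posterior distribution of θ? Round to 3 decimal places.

Mode = exp(μ − σ²) = exp(-0.44) = 0.644.
Mean = exp(μ + σ²/2) = exp(-0.005) = 0.995.
This is the posterior mode — the MAP estimate.

0.644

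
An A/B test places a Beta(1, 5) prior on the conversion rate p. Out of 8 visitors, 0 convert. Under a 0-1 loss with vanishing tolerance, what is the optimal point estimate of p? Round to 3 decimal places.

0.000

Posterior: Beta(1+0, 5+8) = Beta(1, 13).
Since α = 1 ≤ 1 and β > 1, the Beta density is monotone decreasing on [0,1]; the mode is at 0.
Mean = 1/(1+13) = 0.071.
This is the posterior mode — the MAP estimate.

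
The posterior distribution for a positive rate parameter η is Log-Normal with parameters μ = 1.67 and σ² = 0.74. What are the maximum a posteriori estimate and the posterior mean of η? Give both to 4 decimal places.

η_MAP = 2.5345, E[η|data] = 7.6906

Mode = exp(μ − σ²) = exp(0.93) = 2.5345.
Mean = exp(μ + σ²/2) = exp(2.040) = 7.6906.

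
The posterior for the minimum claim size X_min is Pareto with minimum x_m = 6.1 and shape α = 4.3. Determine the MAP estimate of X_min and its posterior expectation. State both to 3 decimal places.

MAP = 6.100; posterior mean = 7.948

The Pareto density is strictly decreasing on [x_m, ∞), so the mode is x_m = 6.100.
Mean = α·x_m/(α−1) = 4.3·6.1/3.3 = 7.948.
Mean > mode: the posterior has a right tail.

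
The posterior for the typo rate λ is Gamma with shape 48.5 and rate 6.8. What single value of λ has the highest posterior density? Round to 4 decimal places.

6.9853

Mode = (α−1)/β = 47.5/6.8 = 6.9853.
Mean = α/β = 48.5/6.8 = 7.1324.
This is the posterior mode — the MAP estimate.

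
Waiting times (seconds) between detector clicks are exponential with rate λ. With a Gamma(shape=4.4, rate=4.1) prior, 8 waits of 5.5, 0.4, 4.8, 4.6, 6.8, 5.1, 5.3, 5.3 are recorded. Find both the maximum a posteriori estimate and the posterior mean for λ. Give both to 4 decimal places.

Σ times = 37.8. Posterior: Gamma(shape = 4.4+8 = 12.4, rate = 4.1+37.8 = 41.9).
Mode = (α−1)/β = 11.4/41.9 = 0.2721.
Mean = α/β = 12.4/41.9 = 0.2959.
Right-skewed posterior ⇒ mode < mean.

maximum a posteriori estimate = 0.2721, posterior mean = 0.2959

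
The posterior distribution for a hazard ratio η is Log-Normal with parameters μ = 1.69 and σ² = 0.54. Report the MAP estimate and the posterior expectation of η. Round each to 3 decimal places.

MAP = 3.158; posterior mean = 7.099

Mode = exp(μ − σ²) = exp(1.15) = 3.158.
Mean = exp(μ + σ²/2) = exp(1.960) = 7.099.
Mean > mode: the posterior has a right tail.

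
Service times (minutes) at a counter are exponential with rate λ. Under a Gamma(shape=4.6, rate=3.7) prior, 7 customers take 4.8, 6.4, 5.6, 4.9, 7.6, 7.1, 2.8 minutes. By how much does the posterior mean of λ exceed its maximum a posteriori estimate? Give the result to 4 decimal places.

Σ times = 39.2. Posterior: Gamma(shape = 4.6+7 = 11.6, rate = 3.7+39.2 = 42.9).
Mode = (α−1)/β = 10.6/42.9 = 0.2471.
Mean = α/β = 11.6/42.9 = 0.2704.
Difference = 0.2704 − 0.2471 = 0.0233.
The posterior is right-skewed, so the mean exceeds the mode.

0.0233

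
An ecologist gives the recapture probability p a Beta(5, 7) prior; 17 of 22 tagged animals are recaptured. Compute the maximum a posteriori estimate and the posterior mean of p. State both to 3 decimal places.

MAP = 0.656; posterior mean = 0.647

Posterior: Beta(5+17, 7+5) = Beta(22, 12).
Mode = (22−1)/(22+12−2) = 21/32 = 0.656.
Mean = 22/(22+12) = 22/34 = 0.647.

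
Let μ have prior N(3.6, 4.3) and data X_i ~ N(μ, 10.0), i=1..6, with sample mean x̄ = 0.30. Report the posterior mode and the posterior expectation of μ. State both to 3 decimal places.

Posterior for μ is Normal. Precision-weighted mean: (1/4.3·3.6 + 6/10.0·0.30) / (1/4.3 + 6/10.0) = 1.222.
A Normal posterior is symmetric, so mode = mean.

posterior mode = 1.222, posterior expectation = 1.222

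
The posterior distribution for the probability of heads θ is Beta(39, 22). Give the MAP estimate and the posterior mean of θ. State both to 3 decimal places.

Mode = (39−1)/(39+22−2) = 38/59 = 0.644.
Mean = 39/(39+22) = 39/61 = 0.639.

MAP: 0.644. Posterior mean: 0.639.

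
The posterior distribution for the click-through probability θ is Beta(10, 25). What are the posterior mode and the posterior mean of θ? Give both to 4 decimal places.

MAP = 0.2727; posterior mean = 0.2857

Mode = (10−1)/(10+25−2) = 9/33 = 0.2727.
Mean = 10/(10+25) = 10/35 = 0.2857.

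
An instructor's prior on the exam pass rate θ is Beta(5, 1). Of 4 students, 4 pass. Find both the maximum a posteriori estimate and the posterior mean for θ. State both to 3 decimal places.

Posterior: Beta(5+4, 1+0) = Beta(9, 1).
Since β = 1 ≤ 1 and α > 1, the Beta density is monotone increasing on [0,1]; the mode is at 1.
Mean = 9/(9+1) = 0.900.
The posterior is left-skewed, so the mode exceeds the mean.

MAP: 1.000. Posterior mean: 0.900.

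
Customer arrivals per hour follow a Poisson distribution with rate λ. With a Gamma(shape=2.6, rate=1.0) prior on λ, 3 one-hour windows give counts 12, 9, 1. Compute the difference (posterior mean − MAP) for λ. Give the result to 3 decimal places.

Σ counts = 22. Posterior: Gamma(shape = 2.6+22 = 24.6, rate = 1.0+3 = 4.0).
Mode = (α−1)/β = 23.6/4.0 = 5.900.
Mean = α/β = 24.6/4.0 = 6.150.
Difference = 6.150 − 5.900 = 0.250.
Mean > mode: the posterior has a right tail.

0.250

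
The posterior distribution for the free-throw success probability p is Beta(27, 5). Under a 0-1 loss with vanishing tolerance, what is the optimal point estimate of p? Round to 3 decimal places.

Mode = (27−1)/(27+5−2) = 26/30 = 0.867.
Mean = 27/(27+5) = 27/32 = 0.844.
This is the posterior mode — the MAP estimate.

0.867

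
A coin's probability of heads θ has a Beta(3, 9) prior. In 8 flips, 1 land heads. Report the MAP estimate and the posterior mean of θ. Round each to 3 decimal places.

MAP: 0.167. Posterior mean: 0.200.

Posterior: Beta(3+1, 9+7) = Beta(4, 16).
Mode = (4−1)/(4+16−2) = 3/18 = 0.167.
Mean = 4/(4+16) = 4/20 = 0.200.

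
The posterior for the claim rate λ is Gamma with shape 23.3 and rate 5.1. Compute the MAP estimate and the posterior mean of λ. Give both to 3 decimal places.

MAP estimate = 4.373, posterior mean = 4.569

Mode = (α−1)/β = 22.3/5.1 = 4.373.
Mean = α/β = 23.3/5.1 = 4.569.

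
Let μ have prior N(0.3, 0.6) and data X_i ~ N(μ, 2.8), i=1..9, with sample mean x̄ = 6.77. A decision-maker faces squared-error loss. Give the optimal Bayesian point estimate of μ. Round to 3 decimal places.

4.561

Posterior for μ is Normal. Precision-weighted mean: (1/0.6·0.3 + 9/2.8·6.77) / (1/0.6 + 9/2.8) = 4.561.
A Normal posterior is symmetric, so mode = mean.
Squared-error loss ⇒ the optimal estimator is the posterior mean.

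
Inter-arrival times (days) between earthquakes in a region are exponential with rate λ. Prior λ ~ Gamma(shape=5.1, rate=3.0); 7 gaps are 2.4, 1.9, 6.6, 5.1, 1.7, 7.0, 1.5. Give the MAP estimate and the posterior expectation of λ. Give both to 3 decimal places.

Σ times = 26.2. Posterior: Gamma(shape = 5.1+7 = 12.1, rate = 3.0+26.2 = 29.2).
Mode = (α−1)/β = 11.1/29.2 = 0.380.
Mean = α/β = 12.1/29.2 = 0.414.

MAP = 0.380, posterior mean = 0.414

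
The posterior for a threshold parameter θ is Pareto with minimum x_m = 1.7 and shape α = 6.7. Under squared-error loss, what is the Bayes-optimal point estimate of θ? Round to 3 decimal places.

The Pareto density is strictly decreasing on [x_m, ∞), so the mode is x_m = 1.700.
Mean = α·x_m/(α−1) = 6.7·1.7/5.7 = 1.998.
Squared-error loss ⇒ the optimal estimator is the posterior mean.

1.998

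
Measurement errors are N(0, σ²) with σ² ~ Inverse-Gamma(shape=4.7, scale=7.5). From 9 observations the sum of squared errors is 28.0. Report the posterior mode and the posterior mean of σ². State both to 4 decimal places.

Posterior: Inverse-Gamma(shape = 4.7+9/2 = 9.2, scale = 7.5+28.0/2 = 21.5).
Mode = β/(α+1) = 21.5/10.2 = 2.1078.
Mean = β/(α−1) = 21.5/8.2 = 2.6220.

σ²_MAP = 2.1078, E[σ²|data] = 2.6220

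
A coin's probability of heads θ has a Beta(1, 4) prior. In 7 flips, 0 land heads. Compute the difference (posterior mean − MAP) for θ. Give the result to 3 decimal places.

Posterior: Beta(1+0, 4+7) = Beta(1, 11).
Since α = 1 ≤ 1 and β > 1, the Beta density is monotone decreasing on [0,1]; the mode is at 0.
Mean = 1/(1+11) = 0.083.
Difference = 0.083 − 0.000 = 0.083.
Right-skewed posterior ⇒ mode < mean.

0.083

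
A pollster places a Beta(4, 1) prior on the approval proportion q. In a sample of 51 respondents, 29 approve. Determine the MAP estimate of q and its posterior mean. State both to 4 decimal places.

Posterior: Beta(4+29, 1+22) = Beta(33, 23).
Mode = (33−1)/(33+23−2) = 32/54 = 0.5926.
Mean = 33/(33+23) = 33/56 = 0.5893.

MAP: 0.5926. Posterior mean: 0.5893.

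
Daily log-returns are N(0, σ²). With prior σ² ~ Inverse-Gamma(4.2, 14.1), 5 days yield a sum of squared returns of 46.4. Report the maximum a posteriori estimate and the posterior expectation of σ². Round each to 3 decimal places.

maximum a posteriori estimate = 4.844, posterior expectation = 6.544

Posterior: Inverse-Gamma(shape = 4.2+5/2 = 6.7, scale = 14.1+46.4/2 = 37.3).
Mode = β/(α+1) = 37.3/7.7 = 4.844.
Mean = β/(α−1) = 37.3/5.7 = 6.544.
Mean > mode: the posterior has a right tail.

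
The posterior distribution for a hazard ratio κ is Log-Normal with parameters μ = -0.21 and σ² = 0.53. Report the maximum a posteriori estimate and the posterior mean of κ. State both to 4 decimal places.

Mode = exp(μ − σ²) = exp(-0.74) = 0.4771.
Mean = exp(μ + σ²/2) = exp(0.055) = 1.0565.
Mean > mode: the posterior has a right tail.

MAP = 0.4771; posterior mean = 1.0565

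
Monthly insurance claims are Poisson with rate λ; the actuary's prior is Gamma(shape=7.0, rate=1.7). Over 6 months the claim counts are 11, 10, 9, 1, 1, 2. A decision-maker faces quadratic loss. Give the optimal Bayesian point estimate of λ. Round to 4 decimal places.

Σ counts = 34. Posterior: Gamma(shape = 7.0+34 = 41.0, rate = 1.7+6 = 7.7).
Mode = (α−1)/β = 40.0/7.7 = 5.1948.
Mean = α/β = 41.0/7.7 = 5.3247.
Quadratic loss ⇒ the optimal estimator is the posterior mean.

5.3247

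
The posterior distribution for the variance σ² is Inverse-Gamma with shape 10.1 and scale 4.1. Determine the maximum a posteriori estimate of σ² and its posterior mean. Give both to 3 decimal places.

Mode = β/(α+1) = 4.1/11.1 = 0.369.
Mean = β/(α−1) = 4.1/9.1 = 0.451.
The mean is pulled above the mode by the posterior's right skew.

σ²_MAP = 0.369, E[σ²|data] = 0.451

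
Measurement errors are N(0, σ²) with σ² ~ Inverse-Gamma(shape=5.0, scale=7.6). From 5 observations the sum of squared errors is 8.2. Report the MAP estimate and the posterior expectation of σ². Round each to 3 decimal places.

Posterior: Inverse-Gamma(shape = 5.0+5/2 = 7.5, scale = 7.6+8.2/2 = 11.7).
Mode = β/(α+1) = 11.7/8.5 = 1.376.
Mean = β/(α−1) = 11.7/6.5 = 1.800.

MAP: 1.376. Posterior mean: 1.800.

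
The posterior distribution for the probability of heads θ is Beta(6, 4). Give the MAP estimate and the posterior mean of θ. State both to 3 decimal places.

MAP = 0.625, posterior mean = 0.600

Mode = (6−1)/(6+4−2) = 5/8 = 0.625.
Mean = 6/(6+4) = 6/10 = 0.600.
Left-skewed posterior ⇒ mean < mode.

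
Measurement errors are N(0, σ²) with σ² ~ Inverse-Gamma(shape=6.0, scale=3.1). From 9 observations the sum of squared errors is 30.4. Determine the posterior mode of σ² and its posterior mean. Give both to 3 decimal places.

σ²_MAP = 1.591, E[σ²|data] = 1.926

Posterior: Inverse-Gamma(shape = 6.0+9/2 = 10.5, scale = 3.1+30.4/2 = 18.3).
Mode = β/(α+1) = 18.3/11.5 = 1.591.
Mean = β/(α−1) = 18.3/9.5 = 1.926.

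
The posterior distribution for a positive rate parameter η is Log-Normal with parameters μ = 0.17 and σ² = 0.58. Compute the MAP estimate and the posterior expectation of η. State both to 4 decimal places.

Mode = exp(μ − σ²) = exp(-0.41) = 0.6637.
Mean = exp(μ + σ²/2) = exp(0.460) = 1.5841.

MAP: 0.6637. Posterior mean: 1.5841.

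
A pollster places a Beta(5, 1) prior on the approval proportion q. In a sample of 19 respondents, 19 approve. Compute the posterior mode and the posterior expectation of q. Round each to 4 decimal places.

Posterior: Beta(5+19, 1+0) = Beta(24, 1).
Since β = 1 ≤ 1 and α > 1, the Beta density is monotone increasing on [0,1]; the mode is at 1.
Mean = 24/(24+1) = 0.9600.
The posterior is left-skewed, so the mode exceeds the mean.

posterior mode = 1.0000, posterior expectation = 0.9600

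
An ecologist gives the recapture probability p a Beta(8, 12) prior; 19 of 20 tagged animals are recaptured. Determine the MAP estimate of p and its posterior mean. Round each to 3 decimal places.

Posterior: Beta(8+19, 12+1) = Beta(27, 13).
Mode = (27−1)/(27+13−2) = 26/38 = 0.684.
Mean = 27/(27+13) = 27/40 = 0.675.
The posterior is left-skewed, so the mode exceeds the mean.

MAP estimate = 0.684, posterior mean = 0.675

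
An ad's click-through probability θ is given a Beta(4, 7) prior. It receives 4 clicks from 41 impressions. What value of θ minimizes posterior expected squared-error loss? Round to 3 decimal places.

Posterior: Beta(4+4, 7+37) = Beta(8, 44).
Mode = (8−1)/(8+44−2) = 7/50 = 0.140.
Mean = 8/(8+44) = 8/52 = 0.154.
Squared-error loss ⇒ the optimal estimator is the posterior mean.

0.154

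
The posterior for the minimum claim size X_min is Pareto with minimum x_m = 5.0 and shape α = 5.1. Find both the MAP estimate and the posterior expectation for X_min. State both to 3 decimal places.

MAP = 5.000, posterior mean = 6.220

The Pareto density is strictly decreasing on [x_m, ∞), so the mode is x_m = 5.000.
Mean = α·x_m/(α−1) = 5.1·5.0/4.1 = 6.220.
Right-skewed posterior ⇒ mode < mean.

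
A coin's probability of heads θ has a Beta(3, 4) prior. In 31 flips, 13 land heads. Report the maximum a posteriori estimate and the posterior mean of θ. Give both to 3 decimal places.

Posterior: Beta(3+13, 4+18) = Beta(16, 22).
Mode = (16−1)/(16+22−2) = 15/36 = 0.417.
Mean = 16/(16+22) = 16/38 = 0.421.

maximum a posteriori estimate = 0.417, posterior mean = 0.421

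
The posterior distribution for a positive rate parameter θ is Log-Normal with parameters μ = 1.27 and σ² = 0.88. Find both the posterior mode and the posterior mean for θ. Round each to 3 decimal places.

Mode = exp(μ − σ²) = exp(0.39) = 1.477.
Mean = exp(μ + σ²/2) = exp(1.710) = 5.529.
The mean is pulled above the mode by the posterior's right skew.

MAP = 1.477, posterior mean = 5.529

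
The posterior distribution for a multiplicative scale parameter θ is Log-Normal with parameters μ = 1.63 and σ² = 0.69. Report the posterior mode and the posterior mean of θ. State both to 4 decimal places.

MAP = 2.5600; posterior mean = 7.2066

Mode = exp(μ − σ²) = exp(0.94) = 2.5600.
Mean = exp(μ + σ²/2) = exp(1.975) = 7.2066.
The posterior is right-skewed, so the mean exceeds the mode.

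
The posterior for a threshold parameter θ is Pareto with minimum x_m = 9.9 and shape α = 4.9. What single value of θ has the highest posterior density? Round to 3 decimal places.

The Pareto density is strictly decreasing on [x_m, ∞), so the mode is x_m = 9.900.
Mean = α·x_m/(α−1) = 4.9·9.9/3.9 = 12.438.
This is the posterior mode — the MAP estimate.

9.900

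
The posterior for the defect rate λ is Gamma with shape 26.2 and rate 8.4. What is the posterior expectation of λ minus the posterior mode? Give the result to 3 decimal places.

Mode = (α−1)/β = 25.2/8.4 = 3.000.
Mean = α/β = 26.2/8.4 = 3.119.
Difference = 3.119 − 3.000 = 0.119.
Mean > mode: the posterior has a right tail.

0.119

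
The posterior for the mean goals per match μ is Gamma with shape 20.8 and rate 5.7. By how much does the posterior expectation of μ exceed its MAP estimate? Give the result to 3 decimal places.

Mode = (α−1)/β = 19.8/5.7 = 3.474.
Mean = α/β = 20.8/5.7 = 3.649.
Difference = 3.649 − 3.474 = 0.175.
The posterior is right-skewed, so the mean exceeds the mode.

0.175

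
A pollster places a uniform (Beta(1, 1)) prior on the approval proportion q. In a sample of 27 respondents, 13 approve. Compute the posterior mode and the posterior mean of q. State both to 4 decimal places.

MAP = 0.4815, posterior mean = 0.4828

Posterior: Beta(1+13, 1+14) = Beta(14, 15).
Mode = (14−1)/(14+15−2) = 13/27 = 0.4815.
With a flat prior the MAP equals the MLE, 13/27.
Mean = 14/(14+15) = 14/29 = 0.4828.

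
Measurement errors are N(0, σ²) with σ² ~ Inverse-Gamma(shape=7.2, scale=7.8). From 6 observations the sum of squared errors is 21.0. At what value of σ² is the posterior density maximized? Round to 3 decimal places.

1.634

Posterior: Inverse-Gamma(shape = 7.2+6/2 = 10.2, scale = 7.8+21.0/2 = 18.3).
Mode = β/(α+1) = 18.3/11.2 = 1.634.
Mean = β/(α−1) = 18.3/9.2 = 1.989.
This is the posterior mode — the MAP estimate.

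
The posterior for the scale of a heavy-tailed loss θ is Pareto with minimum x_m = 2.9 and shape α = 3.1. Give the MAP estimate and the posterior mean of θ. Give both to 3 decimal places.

The Pareto density is strictly decreasing on [x_m, ∞), so the mode is x_m = 2.900.
Mean = α·x_m/(α−1) = 3.1·2.9/2.1 = 4.281.
Right-skewed posterior ⇒ mode < mean.

MAP = 2.900, posterior mean = 4.281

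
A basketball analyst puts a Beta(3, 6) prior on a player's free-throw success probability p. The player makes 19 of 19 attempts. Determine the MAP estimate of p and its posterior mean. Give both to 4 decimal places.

Posterior: Beta(3+19, 6+0) = Beta(22, 6).
Mode = (22−1)/(22+6−2) = 21/26 = 0.8077.
Mean = 22/(22+6) = 22/28 = 0.7857.
Mode > mean: the posterior has a left tail.

p_MAP = 0.8077, E[p|data] = 0.7857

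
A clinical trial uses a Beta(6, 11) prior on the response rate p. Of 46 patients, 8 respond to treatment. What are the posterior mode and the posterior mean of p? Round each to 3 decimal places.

Posterior: Beta(6+8, 11+38) = Beta(14, 49).
Mode = (14−1)/(14+49−2) = 13/61 = 0.213.
Mean = 14/(14+49) = 14/63 = 0.222.

p_MAP = 0.213, E[p|data] = 0.222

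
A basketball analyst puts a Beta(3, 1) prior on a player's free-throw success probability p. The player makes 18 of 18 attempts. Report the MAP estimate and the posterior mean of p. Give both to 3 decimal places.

MAP = 1.000; posterior mean = 0.955

Posterior: Beta(3+18, 1+0) = Beta(21, 1).
Since β = 1 ≤ 1 and α > 1, the Beta density is monotone increasing on [0,1]; the mode is at 1.
Mean = 21/(21+1) = 0.955.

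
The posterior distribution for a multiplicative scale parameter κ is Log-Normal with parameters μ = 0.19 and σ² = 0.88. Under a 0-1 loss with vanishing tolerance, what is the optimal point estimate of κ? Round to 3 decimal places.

Mode = exp(μ − σ²) = exp(-0.69) = 0.502.
Mean = exp(μ + σ²/2) = exp(0.630) = 1.878.
This is the posterior mode — the MAP estimate.

0.502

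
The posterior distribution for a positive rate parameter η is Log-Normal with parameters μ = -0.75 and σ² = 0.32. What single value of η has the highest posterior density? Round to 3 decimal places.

Mode = exp(μ − σ²) = exp(-1.07) = 0.343.
Mean = exp(μ + σ²/2) = exp(-0.590) = 0.554.
This is the posterior mode — the MAP estimate.

0.343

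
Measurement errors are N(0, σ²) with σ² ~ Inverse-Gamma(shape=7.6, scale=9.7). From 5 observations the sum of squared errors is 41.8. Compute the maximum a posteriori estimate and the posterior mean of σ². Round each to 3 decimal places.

Posterior: Inverse-Gamma(shape = 7.6+5/2 = 10.1, scale = 9.7+41.8/2 = 30.6).
Mode = β/(α+1) = 30.6/11.1 = 2.757.
Mean = β/(α−1) = 30.6/9.1 = 3.363.

MAP: 2.757. Posterior mean: 3.363.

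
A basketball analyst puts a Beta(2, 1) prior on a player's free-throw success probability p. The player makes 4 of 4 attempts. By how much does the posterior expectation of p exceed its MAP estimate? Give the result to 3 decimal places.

-0.143

Posterior: Beta(2+4, 1+0) = Beta(6, 1).
Since β = 1 ≤ 1 and α > 1, the Beta density is monotone increasing on [0,1]; the mode is at 1.
Mean = 6/(6+1) = 0.857.
Difference = 0.857 − 1.000 = -0.143.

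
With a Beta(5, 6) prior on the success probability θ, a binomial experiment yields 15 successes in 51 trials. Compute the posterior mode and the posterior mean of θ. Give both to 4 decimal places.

Posterior: Beta(5+15, 6+36) = Beta(20, 42).
Mode = (20−1)/(20+42−2) = 19/60 = 0.3167.
Mean = 20/(20+42) = 20/62 = 0.3226.

MAP = 0.3167, posterior mean = 0.3226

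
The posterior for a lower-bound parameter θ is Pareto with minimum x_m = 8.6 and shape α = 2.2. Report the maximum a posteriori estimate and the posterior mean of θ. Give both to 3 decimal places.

The Pareto density is strictly decreasing on [x_m, ∞), so the mode is x_m = 8.600.
Mean = α·x_m/(α−1) = 2.2·8.6/1.2 = 15.767.

maximum a posteriori estimate = 8.600, posterior mean = 15.767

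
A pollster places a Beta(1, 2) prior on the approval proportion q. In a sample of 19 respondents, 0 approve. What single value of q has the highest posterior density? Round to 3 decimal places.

0.000

Posterior: Beta(1+0, 2+19) = Beta(1, 21).
Since α = 1 ≤ 1 and β > 1, the Beta density is monotone decreasing on [0,1]; the mode is at 0.
Mean = 1/(1+21) = 0.045.
This is the posterior mode — the MAP estimate.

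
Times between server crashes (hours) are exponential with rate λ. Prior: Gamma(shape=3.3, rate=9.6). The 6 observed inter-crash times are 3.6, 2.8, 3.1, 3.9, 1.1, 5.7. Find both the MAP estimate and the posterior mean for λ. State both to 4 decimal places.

MAP = 0.2785; posterior mean = 0.3121

Σ times = 20.2. Posterior: Gamma(shape = 3.3+6 = 9.3, rate = 9.6+20.2 = 29.8).
Mode = (α−1)/β = 8.3/29.8 = 0.2785.
Mean = α/β = 9.3/29.8 = 0.3121.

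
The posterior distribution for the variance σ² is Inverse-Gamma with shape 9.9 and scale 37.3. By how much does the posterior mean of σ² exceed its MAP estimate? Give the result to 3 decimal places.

Mode = β/(α+1) = 37.3/10.9 = 3.422.
Mean = β/(α−1) = 37.3/8.9 = 4.191.
Difference = 4.191 − 3.422 = 0.769.
The posterior is right-skewed, so the mean exceeds the mode.

0.769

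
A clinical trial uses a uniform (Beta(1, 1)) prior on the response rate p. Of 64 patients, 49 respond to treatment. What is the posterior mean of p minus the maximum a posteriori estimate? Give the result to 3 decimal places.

-0.008

Posterior: Beta(1+49, 1+15) = Beta(50, 16).
Mode = (50−1)/(50+16−2) = 49/64 = 0.766.
With a flat prior the MAP equals the MLE, 49/64.
Mean = 50/(50+16) = 50/66 = 0.758.
Difference = 0.758 − 0.766 = -0.008.
Mode > mean: the posterior has a left tail.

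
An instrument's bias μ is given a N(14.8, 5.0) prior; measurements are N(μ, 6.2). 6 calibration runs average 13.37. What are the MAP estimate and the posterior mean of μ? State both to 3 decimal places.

Posterior for μ is Normal. Precision-weighted mean: (1/5.0·14.8 + 6/6.2·13.37) / (1/5.0 + 6/6.2) = 13.615.
A Normal posterior is symmetric, so mode = mean.

MAP: 13.615. Posterior mean: 13.615.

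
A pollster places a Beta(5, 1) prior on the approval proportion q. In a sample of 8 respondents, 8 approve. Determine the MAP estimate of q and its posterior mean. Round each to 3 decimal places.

Posterior: Beta(5+8, 1+0) = Beta(13, 1).
Since β = 1 ≤ 1 and α > 1, the Beta density is monotone increasing on [0,1]; the mode is at 1.
Mean = 13/(13+1) = 0.929.

MAP: 1.000. Posterior mean: 0.929.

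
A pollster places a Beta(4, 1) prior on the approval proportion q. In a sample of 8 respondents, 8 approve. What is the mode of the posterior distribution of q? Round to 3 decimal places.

1.000

Posterior: Beta(4+8, 1+0) = Beta(12, 1).
Since β = 1 ≤ 1 and α > 1, the Beta density is monotone increasing on [0,1]; the mode is at 1.
Mean = 12/(12+1) = 0.923.
This is the posterior mode — the MAP estimate.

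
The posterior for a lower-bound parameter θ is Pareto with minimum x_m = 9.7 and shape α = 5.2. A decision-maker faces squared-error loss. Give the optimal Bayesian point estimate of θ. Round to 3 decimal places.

The Pareto density is strictly decreasing on [x_m, ∞), so the mode is x_m = 9.700.
Mean = α·x_m/(α−1) = 5.2·9.7/4.2 = 12.010.
Squared-error loss ⇒ the optimal estimator is the posterior mean.

12.010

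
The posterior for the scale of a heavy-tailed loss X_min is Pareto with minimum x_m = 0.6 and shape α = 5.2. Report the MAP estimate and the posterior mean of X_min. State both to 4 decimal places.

The Pareto density is strictly decreasing on [x_m, ∞), so the mode is x_m = 0.6000.
Mean = α·x_m/(α−1) = 5.2·0.6/4.2 = 0.7429.

MAP = 0.6000, posterior mean = 0.7429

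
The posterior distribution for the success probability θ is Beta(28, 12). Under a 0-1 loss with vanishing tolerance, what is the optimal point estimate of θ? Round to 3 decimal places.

Mode = (28−1)/(28+12−2) = 27/38 = 0.711.
Mean = 28/(28+12) = 28/40 = 0.700.
This is the posterior mode — the MAP estimate.

0.711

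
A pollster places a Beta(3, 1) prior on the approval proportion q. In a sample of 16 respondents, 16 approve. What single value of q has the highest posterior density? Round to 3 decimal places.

Posterior: Beta(3+16, 1+0) = Beta(19, 1).
Since β = 1 ≤ 1 and α > 1, the Beta density is monotone increasing on [0,1]; the mode is at 1.
Mean = 19/(19+1) = 0.950.
This is the posterior mode — the MAP estimate.

1.000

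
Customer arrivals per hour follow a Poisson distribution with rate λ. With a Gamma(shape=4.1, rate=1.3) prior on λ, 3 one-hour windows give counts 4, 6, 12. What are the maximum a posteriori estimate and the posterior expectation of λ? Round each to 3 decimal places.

MAP = 5.837; posterior mean = 6.070

Σ counts = 22. Posterior: Gamma(shape = 4.1+22 = 26.1, rate = 1.3+3 = 4.3).
Mode = (α−1)/β = 25.1/4.3 = 5.837.
Mean = α/β = 26.1/4.3 = 6.070.
The posterior is right-skewed, so the mean exceeds the mode.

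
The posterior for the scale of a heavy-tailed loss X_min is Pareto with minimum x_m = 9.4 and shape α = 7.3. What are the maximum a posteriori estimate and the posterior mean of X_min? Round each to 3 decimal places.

MAP = 9.400; posterior mean = 10.892

The Pareto density is strictly decreasing on [x_m, ∞), so the mode is x_m = 9.400.
Mean = α·x_m/(α−1) = 7.3·9.4/6.3 = 10.892.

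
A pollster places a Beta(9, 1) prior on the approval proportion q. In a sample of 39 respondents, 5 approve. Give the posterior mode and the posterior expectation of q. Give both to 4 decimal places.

Posterior: Beta(9+5, 1+34) = Beta(14, 35).
Mode = (14−1)/(14+35−2) = 13/47 = 0.2766.
Mean = 14/(14+35) = 14/49 = 0.2857.

MAP: 0.2766. Posterior mean: 0.2857.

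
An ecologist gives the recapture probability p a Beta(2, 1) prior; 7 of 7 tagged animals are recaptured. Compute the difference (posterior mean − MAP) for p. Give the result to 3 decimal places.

Posterior: Beta(2+7, 1+0) = Beta(9, 1).
Since β = 1 ≤ 1 and α > 1, the Beta density is monotone increasing on [0,1]; the mode is at 1.
Mean = 9/(9+1) = 0.900.
Difference = 0.900 − 1.000 = -0.100.
The posterior is left-skewed, so the mode exceeds the mean.

-0.100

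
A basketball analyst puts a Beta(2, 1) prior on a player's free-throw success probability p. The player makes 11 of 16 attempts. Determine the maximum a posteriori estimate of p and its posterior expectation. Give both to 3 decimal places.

p_MAP = 0.706, E[p|data] = 0.684

Posterior: Beta(2+11, 1+5) = Beta(13, 6).
Mode = (13−1)/(13+6−2) = 12/17 = 0.706.
Mean = 13/(13+6) = 13/19 = 0.684.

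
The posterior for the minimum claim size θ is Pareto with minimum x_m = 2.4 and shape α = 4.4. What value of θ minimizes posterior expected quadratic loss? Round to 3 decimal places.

The Pareto density is strictly decreasing on [x_m, ∞), so the mode is x_m = 2.400.
Mean = α·x_m/(α−1) = 4.4·2.4/3.4 = 3.106.
Quadratic loss ⇒ the optimal estimator is the posterior mean.

3.106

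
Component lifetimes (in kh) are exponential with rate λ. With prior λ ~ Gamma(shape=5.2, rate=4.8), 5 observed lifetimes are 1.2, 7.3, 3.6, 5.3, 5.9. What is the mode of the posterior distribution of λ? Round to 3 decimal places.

0.327

Σ times = 23.3. Posterior: Gamma(shape = 5.2+5 = 10.2, rate = 4.8+23.3 = 28.1).
Mode = (α−1)/β = 9.2/28.1 = 0.327.
Mean = α/β = 10.2/28.1 = 0.363.
This is the posterior mode — the MAP estimate.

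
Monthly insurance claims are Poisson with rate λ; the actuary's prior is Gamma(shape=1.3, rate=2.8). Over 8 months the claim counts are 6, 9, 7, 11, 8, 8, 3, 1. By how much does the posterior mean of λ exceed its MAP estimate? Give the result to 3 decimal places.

0.093

Σ counts = 53. Posterior: Gamma(shape = 1.3+53 = 54.3, rate = 2.8+8 = 10.8).
Mode = (α−1)/β = 53.3/10.8 = 4.935.
Mean = α/β = 54.3/10.8 = 5.028.
Difference = 5.028 − 4.935 = 0.093.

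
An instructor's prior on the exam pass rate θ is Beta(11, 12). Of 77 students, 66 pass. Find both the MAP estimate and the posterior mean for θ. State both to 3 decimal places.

Posterior: Beta(11+66, 12+11) = Beta(77, 23).
Mode = (77−1)/(77+23−2) = 76/98 = 0.776.
Mean = 77/(77+23) = 77/100 = 0.770.

θ_MAP = 0.776, E[θ|data] = 0.770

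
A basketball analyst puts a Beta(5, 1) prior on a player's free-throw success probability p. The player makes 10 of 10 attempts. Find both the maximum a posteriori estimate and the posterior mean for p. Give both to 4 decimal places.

Posterior: Beta(5+10, 1+0) = Beta(15, 1).
Since β = 1 ≤ 1 and α > 1, the Beta density is monotone increasing on [0,1]; the mode is at 1.
Mean = 15/(15+1) = 0.9375.
The posterior is left-skewed, so the mode exceeds the mean.

MAP = 1.0000, posterior mean = 0.9375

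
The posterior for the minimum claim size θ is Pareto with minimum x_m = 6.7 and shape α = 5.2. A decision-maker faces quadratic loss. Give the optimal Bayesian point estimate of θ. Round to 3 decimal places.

The Pareto density is strictly decreasing on [x_m, ∞), so the mode is x_m = 6.700.
Mean = α·x_m/(α−1) = 5.2·6.7/4.2 = 8.295.
Quadratic loss ⇒ the optimal estimator is the posterior mean.

8.295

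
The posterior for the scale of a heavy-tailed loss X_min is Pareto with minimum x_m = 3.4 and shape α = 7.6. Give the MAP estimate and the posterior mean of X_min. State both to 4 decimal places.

MAP = 3.4000, posterior mean = 3.9152

The Pareto density is strictly decreasing on [x_m, ∞), so the mode is x_m = 3.4000.
Mean = α·x_m/(α−1) = 7.6·3.4/6.6 = 3.9152.
The mean is pulled above the mode by the posterior's right skew.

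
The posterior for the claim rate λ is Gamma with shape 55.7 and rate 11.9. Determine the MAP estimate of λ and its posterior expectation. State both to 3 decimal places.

Mode = (α−1)/β = 54.7/11.9 = 4.597.
Mean = α/β = 55.7/11.9 = 4.681.

MAP estimate = 4.597, posterior expectation = 4.681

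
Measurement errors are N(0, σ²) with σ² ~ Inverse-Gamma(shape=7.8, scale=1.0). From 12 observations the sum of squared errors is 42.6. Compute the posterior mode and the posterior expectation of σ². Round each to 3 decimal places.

Posterior: Inverse-Gamma(shape = 7.8+12/2 = 13.8, scale = 1.0+42.6/2 = 22.3).
Mode = β/(α+1) = 22.3/14.8 = 1.507.
Mean = β/(α−1) = 22.3/12.8 = 1.742.
Right-skewed posterior ⇒ mode < mean.

MAP = 1.507, posterior mean = 1.742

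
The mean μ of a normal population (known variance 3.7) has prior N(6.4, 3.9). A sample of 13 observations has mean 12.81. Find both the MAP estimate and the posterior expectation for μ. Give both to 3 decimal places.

MAP = 12.374; posterior mean = 12.374

Posterior for μ is Normal. Precision-weighted mean: (1/3.9·6.4 + 13/3.7·12.81) / (1/3.9 + 13/3.7) = 12.374.
A Normal posterior is symmetric, so mode = mean.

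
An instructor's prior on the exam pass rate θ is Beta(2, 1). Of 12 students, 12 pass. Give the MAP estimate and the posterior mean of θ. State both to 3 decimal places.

Posterior: Beta(2+12, 1+0) = Beta(14, 1).
Since β = 1 ≤ 1 and α > 1, the Beta density is monotone increasing on [0,1]; the mode is at 1.
Mean = 14/(14+1) = 0.933.

MAP = 1.000, posterior mean = 0.933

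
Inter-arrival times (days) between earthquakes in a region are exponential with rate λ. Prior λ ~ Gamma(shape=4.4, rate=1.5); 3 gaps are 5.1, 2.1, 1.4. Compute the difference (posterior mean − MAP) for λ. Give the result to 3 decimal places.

Σ times = 8.6. Posterior: Gamma(shape = 4.4+3 = 7.4, rate = 1.5+8.6 = 10.1).
Mode = (α−1)/β = 6.4/10.1 = 0.634.
Mean = α/β = 7.4/10.1 = 0.733.
Difference = 0.733 − 0.634 = 0.099.

0.099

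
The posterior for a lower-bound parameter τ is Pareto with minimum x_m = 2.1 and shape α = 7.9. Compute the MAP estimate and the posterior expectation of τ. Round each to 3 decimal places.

The Pareto density is strictly decreasing on [x_m, ∞), so the mode is x_m = 2.100.
Mean = α·x_m/(α−1) = 7.9·2.1/6.9 = 2.404.
Right-skewed posterior ⇒ mode < mean.

MAP = 2.100, posterior mean = 2.404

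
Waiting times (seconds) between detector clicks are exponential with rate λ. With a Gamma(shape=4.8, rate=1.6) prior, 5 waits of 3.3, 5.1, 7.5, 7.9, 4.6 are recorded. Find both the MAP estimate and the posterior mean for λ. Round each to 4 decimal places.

Σ times = 28.4. Posterior: Gamma(shape = 4.8+5 = 9.8, rate = 1.6+28.4 = 30.0).
Mode = (α−1)/β = 8.8/30.0 = 0.2933.
Mean = α/β = 9.8/30.0 = 0.3267.
Right-skewed posterior ⇒ mode < mean.

λ_MAP = 0.2933, E[λ|data] = 0.3267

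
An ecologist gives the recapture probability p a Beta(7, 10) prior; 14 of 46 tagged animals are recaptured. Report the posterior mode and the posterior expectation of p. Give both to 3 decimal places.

Posterior: Beta(7+14, 10+32) = Beta(21, 42).
Mode = (21−1)/(21+42−2) = 20/61 = 0.328.
Mean = 21/(21+42) = 21/63 = 0.333.

MAP: 0.328. Posterior mean: 0.333.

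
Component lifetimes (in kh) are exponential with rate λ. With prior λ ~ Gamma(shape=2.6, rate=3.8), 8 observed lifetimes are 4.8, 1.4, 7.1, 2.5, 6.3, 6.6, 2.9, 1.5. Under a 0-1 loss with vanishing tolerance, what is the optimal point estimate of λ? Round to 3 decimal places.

0.260

Σ times = 33.1. Posterior: Gamma(shape = 2.6+8 = 10.6, rate = 3.8+33.1 = 36.9).
Mode = (α−1)/β = 9.6/36.9 = 0.260.
Mean = α/β = 10.6/36.9 = 0.287.
This is the posterior mode — the MAP estimate.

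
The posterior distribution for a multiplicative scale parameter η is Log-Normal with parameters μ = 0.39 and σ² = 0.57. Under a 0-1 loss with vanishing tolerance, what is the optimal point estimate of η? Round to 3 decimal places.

Mode = exp(μ − σ²) = exp(-0.18) = 0.835.
Mean = exp(μ + σ²/2) = exp(0.675) = 1.964.
This is the posterior mode — the MAP estimate.

0.835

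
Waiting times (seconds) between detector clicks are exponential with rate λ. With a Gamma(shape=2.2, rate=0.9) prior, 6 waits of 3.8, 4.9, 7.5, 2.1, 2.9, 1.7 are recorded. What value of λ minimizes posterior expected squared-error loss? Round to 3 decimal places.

Σ times = 22.9. Posterior: Gamma(shape = 2.2+6 = 8.2, rate = 0.9+22.9 = 23.8).
Mode = (α−1)/β = 7.2/23.8 = 0.303.
Mean = α/β = 8.2/23.8 = 0.345.
Squared-error loss ⇒ the optimal estimator is the posterior mean.

0.345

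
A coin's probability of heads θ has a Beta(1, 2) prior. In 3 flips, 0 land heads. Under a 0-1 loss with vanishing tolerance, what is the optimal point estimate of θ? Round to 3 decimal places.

0.000

Posterior: Beta(1+0, 2+3) = Beta(1, 5).
Since α = 1 ≤ 1 and β > 1, the Beta density is monotone decreasing on [0,1]; the mode is at 0.
Mean = 1/(1+5) = 0.167.
This is the posterior mode — the MAP estimate.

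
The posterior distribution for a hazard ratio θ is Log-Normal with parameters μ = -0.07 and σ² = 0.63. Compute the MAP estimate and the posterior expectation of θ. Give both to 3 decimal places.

Mode = exp(μ − σ²) = exp(-0.70) = 0.497.
Mean = exp(μ + σ²/2) = exp(0.245) = 1.278.

MAP = 0.497; posterior mean = 1.278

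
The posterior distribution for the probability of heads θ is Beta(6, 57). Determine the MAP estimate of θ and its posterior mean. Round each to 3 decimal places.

MAP = 0.082; posterior mean = 0.095

Mode = (6−1)/(6+57−2) = 5/61 = 0.082.
Mean = 6/(6+57) = 6/63 = 0.095.
The mean is pulled above the mode by the posterior's right skew.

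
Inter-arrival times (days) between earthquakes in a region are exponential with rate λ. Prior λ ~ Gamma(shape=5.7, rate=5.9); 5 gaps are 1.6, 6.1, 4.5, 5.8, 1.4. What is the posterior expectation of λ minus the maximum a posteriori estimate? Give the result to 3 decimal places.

Σ times = 19.4. Posterior: Gamma(shape = 5.7+5 = 10.7, rate = 5.9+19.4 = 25.3).
Mode = (α−1)/β = 9.7/25.3 = 0.383.
Mean = α/β = 10.7/25.3 = 0.423.
Difference = 0.423 − 0.383 = 0.040.
Mean > mode: the posterior has a right tail.

0.040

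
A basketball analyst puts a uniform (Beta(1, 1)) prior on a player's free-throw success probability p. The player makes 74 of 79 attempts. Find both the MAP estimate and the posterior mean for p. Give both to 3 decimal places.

Posterior: Beta(1+74, 1+5) = Beta(75, 6).
Mode = (75−1)/(75+6−2) = 74/79 = 0.937.
Mean = 75/(75+6) = 75/81 = 0.926.

p_MAP = 0.937, E[p|data] = 0.926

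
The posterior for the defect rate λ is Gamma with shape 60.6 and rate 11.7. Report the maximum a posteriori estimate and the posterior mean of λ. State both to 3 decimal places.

maximum a posteriori estimate = 5.094, posterior mean = 5.179

Mode = (α−1)/β = 59.6/11.7 = 5.094.
Mean = α/β = 60.6/11.7 = 5.179.
Right-skewed posterior ⇒ mode < mean.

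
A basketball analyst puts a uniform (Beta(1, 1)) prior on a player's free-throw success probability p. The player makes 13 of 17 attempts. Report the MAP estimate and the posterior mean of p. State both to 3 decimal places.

Posterior: Beta(1+13, 1+4) = Beta(14, 5).
Mode = (14−1)/(14+5−2) = 13/17 = 0.765.
With a flat prior the MAP equals the MLE, 13/17.
Mean = 14/(14+5) = 14/19 = 0.737.
The mean is pulled below the mode by the posterior's left skew.

MAP: 0.765. Posterior mean: 0.737.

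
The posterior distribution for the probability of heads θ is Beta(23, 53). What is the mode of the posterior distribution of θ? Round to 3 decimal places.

0.297

Mode = (23−1)/(23+53−2) = 22/74 = 0.297.
Mean = 23/(23+53) = 23/76 = 0.303.
This is the posterior mode — the MAP estimate.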